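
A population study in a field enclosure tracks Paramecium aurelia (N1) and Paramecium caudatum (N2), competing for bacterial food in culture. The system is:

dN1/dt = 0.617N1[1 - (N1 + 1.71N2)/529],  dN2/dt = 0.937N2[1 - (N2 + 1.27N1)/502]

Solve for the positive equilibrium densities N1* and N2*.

Setting both brackets to zero gives the nullclines N1 + 1.71N2 = 529 and 1.27N1 + N2 = 502.
Substituting N2 = 502 - 1.27N1 into the first: N1(1 - 1.71·1.27) = 529 - 1.71·502.
So N1* = -329/-1.17 = 281, and then N2* = 502 - 1.27·281 = 145.

N1* ≈ 281, N2* ≈ 145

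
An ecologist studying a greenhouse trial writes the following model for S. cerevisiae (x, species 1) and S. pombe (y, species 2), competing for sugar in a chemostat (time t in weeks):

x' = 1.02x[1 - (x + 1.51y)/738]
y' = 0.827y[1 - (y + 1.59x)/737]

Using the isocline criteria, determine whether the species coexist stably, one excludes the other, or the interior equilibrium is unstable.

unstable coexistence (outcome depends on initial conditions)

Compare the nullcline intercepts: K1/α12 = 738/1.51 = 489 < K2 = 737; K2/α21 = 737/1.59 = 464 < K1 = 738.
Since both are reversed, neither can invade when rare; the interior point is a saddle.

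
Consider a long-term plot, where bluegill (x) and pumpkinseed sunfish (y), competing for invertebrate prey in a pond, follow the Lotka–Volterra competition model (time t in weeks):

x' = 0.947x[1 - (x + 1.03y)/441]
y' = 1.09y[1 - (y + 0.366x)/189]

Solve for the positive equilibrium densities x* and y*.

x* ≈ 395, y* ≈ 44.3

Setting both brackets to zero gives the nullclines x + 1.03y = 441 and 0.366x + y = 189.
Substituting y = 189 - 0.366x into the first: x(1 - 1.03·0.366) = 441 - 1.03·189.
So x* = 246/0.623 = 395, and then y* = 189 - 0.366·395 = 44.3.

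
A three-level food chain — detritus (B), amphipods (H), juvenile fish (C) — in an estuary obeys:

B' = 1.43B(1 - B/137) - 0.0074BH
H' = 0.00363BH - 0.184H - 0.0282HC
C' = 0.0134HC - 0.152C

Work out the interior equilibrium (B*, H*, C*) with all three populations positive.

From dC/dt = 0: 0.0134H* = 0.152, so H* = 11.3.
From dB/dt = 0: 1.43(1 - B*/137) = 0.0074·11.3, giving B* = 137·(1 - 0.0587) = 129.
From dH/dt = 0: 0.00363·129 - 0.184 = 0.0282C*, so C* = 0.284/0.0282 = 10.1.

B* ≈ 129, H* ≈ 11.3, C* ≈ 10.1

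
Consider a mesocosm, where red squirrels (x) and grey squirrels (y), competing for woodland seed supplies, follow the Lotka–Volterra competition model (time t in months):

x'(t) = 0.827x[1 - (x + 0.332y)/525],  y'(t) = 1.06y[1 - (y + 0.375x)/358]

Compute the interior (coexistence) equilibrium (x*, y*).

x* ≈ 464, y* ≈ 184

Setting both brackets to zero gives the nullclines x + 0.332y = 525 and 0.375x + y = 358.
Substituting y = 358 - 0.375x into the first: x(1 - 0.332·0.375) = 525 - 0.332·358.
So x* = 406/0.875 = 464, and then y* = 358 - 0.375·464 = 184.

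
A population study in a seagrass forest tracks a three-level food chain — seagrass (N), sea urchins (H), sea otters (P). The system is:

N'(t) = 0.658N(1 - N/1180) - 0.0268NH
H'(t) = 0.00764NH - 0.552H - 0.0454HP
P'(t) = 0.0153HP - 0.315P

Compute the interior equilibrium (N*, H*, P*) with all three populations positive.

From dP/dt = 0: 0.0153H* = 0.315, so H* = 20.6.
From dN/dt = 0: 0.658(1 - N*/1180) = 0.0268·20.6, giving N* = 1180·(1 - 0.839) = 191.
From dH/dt = 0: 0.00764·191 - 0.552 = 0.0454P*, so P* = 0.904/0.0454 = 19.9.

N* ≈ 191, H* ≈ 20.6, P* ≈ 19.9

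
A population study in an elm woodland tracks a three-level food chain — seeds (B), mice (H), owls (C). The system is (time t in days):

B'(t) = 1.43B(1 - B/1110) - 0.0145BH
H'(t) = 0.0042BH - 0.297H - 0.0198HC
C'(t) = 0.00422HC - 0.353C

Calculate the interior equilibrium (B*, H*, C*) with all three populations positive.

B* ≈ 169, H* ≈ 83.6, C* ≈ 20.7

From dC/dt = 0: 0.00422H* = 0.353, so H* = 83.6.
From dB/dt = 0: 1.43(1 - B*/1110) = 0.0145·83.6, giving B* = 1110·(1 - 0.848) = 169.
From dH/dt = 0: 0.0042·169 - 0.297 = 0.0198C*, so C* = 0.411/0.0198 = 20.7.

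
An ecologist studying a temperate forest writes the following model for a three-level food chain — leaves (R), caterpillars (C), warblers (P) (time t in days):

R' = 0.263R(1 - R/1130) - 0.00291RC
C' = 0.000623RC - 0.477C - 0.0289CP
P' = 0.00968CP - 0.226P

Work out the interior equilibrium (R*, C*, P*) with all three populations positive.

R* ≈ 838, C* ≈ 23.3, P* ≈ 1.56

From dP/dt = 0: 0.00968C* = 0.226, so C* = 23.3.
From dR/dt = 0: 0.263(1 - R*/1130) = 0.00291·23.3, giving R* = 1130·(1 - 0.258) = 838.
From dC/dt = 0: 0.000623·838 - 0.477 = 0.0289P*, so P* = 0.0451/0.0289 = 1.56.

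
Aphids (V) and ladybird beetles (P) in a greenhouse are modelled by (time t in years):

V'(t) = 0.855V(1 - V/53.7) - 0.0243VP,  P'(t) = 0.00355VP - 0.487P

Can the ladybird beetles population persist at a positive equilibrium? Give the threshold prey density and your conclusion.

Threshold V = 137; K < 137, so no, the predator goes extinct.

The predator equation gives dP/dt > 0 only when V > 0.487/0.00355 = 137.
Without the predator, V → K = 53.7. Since 53.7 < 137, the predator cannot invade.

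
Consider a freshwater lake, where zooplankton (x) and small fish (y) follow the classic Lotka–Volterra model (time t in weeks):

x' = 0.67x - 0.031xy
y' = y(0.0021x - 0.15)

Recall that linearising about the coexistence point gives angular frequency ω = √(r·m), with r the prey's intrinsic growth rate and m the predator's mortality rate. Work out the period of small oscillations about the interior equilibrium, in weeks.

Here r = 0.67 and m = 0.15, so r·m = 0.101.
ω = √0.101 = 0.317 per week, hence T = 2π/ω ≈ 19.8 weeks.

T ≈ 19.8 weeks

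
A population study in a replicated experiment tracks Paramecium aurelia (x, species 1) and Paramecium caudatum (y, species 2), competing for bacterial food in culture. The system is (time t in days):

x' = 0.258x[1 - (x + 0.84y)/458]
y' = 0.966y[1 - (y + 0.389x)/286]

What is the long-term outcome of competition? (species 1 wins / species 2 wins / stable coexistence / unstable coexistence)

stable coexistence

Compare the nullcline intercepts: K1/α12 = 458/0.84 = 545 > K2 = 286; K2/α21 = 286/0.389 = 735 > K1 = 458.
Since both inequalities hold, each species can invade when rare, so the interior equilibrium is stable.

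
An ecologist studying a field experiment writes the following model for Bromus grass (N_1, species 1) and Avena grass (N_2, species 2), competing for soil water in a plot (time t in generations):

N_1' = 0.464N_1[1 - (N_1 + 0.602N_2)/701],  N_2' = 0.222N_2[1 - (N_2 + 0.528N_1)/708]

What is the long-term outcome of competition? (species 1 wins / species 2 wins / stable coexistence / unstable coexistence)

stable coexistence

Compare the nullcline intercepts: K1/α12 = 701/0.602 = 1160 > K2 = 708; K2/α21 = 708/0.528 = 1340 > K1 = 701.
Since both inequalities hold, each species can invade when rare, so the interior equilibrium is stable.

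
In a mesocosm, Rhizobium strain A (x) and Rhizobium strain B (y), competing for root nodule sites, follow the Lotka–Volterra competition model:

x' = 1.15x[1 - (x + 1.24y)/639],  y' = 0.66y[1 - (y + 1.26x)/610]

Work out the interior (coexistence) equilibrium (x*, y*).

x* ≈ 209, y* ≈ 347

Setting both brackets to zero gives the nullclines x + 1.24y = 639 and 1.26x + y = 610.
Substituting y = 610 - 1.26x into the first: x(1 - 1.24·1.26) = 639 - 1.24·610.
So x* = -117/-0.562 = 209, and then y* = 610 - 1.26·209 = 347.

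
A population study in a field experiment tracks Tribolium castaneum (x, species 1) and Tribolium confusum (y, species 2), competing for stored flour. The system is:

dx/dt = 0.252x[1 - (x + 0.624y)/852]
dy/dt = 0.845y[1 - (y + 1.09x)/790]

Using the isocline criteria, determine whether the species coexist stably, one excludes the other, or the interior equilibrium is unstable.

species 1 excludes species 2

Compare the nullcline intercepts: K1/α12 = 852/0.624 = 1370 > K2 = 790; K2/α21 = 790/1.09 = 725 < K1 = 852.
Since the inequalities point opposite ways, species 1 can invade but species 2 cannot.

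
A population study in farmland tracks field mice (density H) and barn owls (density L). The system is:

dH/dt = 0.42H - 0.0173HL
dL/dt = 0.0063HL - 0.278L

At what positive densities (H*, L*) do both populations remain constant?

H* ≈ 44.1, L* ≈ 24.3

Set dL/dt = 0 with L > 0: 0.0063H - 0.278 = 0, so H* = 0.278/0.0063 = 44.1.
Set dH/dt = 0 with H > 0: 0.42 - 0.0173L = 0, so L* = 0.42/0.0173 = 24.3.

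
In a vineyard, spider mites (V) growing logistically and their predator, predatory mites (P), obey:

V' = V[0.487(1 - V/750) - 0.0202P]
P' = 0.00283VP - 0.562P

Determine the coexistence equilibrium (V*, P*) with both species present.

From dP/dt = 0 with P > 0: 0.00283V* = 0.562, so V* = 199.
Substitute into dV/dt = 0: 0.487(1 - 199/750) = 0.0202P*.
The bracket is 0.735, giving P* = 0.358/0.0202 = 17.7.

V* ≈ 199, P* ≈ 17.7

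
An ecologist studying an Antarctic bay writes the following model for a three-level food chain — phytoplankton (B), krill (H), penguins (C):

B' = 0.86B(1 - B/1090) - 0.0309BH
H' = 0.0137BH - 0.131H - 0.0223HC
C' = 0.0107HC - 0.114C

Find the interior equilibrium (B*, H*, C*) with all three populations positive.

B* ≈ 673, H* ≈ 10.7, C* ≈ 407

From dC/dt = 0: 0.0107H* = 0.114, so H* = 10.7.
From dB/dt = 0: 0.86(1 - B*/1090) = 0.0309·10.7, giving B* = 1090·(1 - 0.383) = 673.
From dH/dt = 0: 0.0137·673 - 0.131 = 0.0223C*, so C* = 9.09/0.0223 = 407.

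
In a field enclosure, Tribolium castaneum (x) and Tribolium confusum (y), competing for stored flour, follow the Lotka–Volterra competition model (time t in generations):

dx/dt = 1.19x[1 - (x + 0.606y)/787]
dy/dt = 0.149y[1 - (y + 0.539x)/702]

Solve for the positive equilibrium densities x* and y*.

x* ≈ 537, y* ≈ 413

Setting both brackets to zero gives the nullclines x + 0.606y = 787 and 0.539x + y = 702.
Substituting y = 702 - 0.539x into the first: x(1 - 0.606·0.539) = 787 - 0.606·702.
So x* = 362/0.673 = 537, and then y* = 702 - 0.539·537 = 413.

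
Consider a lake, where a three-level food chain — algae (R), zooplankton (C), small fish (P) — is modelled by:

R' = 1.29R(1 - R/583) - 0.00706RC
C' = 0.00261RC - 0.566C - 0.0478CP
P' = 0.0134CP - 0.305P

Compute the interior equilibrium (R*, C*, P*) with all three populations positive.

From dP/dt = 0: 0.0134C* = 0.305, so C* = 22.8.
From dR/dt = 0: 1.29(1 - R*/583) = 0.00706·22.8, giving R* = 583·(1 - 0.125) = 510.
From dC/dt = 0: 0.00261·510 - 0.566 = 0.0478P*, so P* = 0.766/0.0478 = 16.

R* ≈ 510, C* ≈ 22.8, P* ≈ 16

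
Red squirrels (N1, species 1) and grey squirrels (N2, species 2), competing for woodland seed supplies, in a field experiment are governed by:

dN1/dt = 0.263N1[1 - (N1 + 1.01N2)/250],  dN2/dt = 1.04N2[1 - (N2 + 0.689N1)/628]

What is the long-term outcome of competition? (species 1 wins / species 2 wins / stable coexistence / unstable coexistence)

Compare the nullcline intercepts: K1/α12 = 250/1.01 = 248 < K2 = 628; K2/α21 = 628/0.689 = 911 > K1 = 250.
Since the inequalities point opposite ways, species 2 can invade but species 1 cannot.

species 2 excludes species 1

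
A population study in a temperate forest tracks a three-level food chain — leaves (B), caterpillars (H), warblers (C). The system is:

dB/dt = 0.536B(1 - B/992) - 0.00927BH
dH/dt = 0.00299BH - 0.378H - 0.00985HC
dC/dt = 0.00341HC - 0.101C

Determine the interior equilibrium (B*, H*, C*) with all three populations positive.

From dC/dt = 0: 0.00341H* = 0.101, so H* = 29.6.
From dB/dt = 0: 0.536(1 - B*/992) = 0.00927·29.6, giving B* = 992·(1 - 0.512) = 484.
From dH/dt = 0: 0.00299·484 - 0.378 = 0.00985C*, so C* = 1.07/0.00985 = 108.

B* ≈ 484, H* ≈ 29.6, C* ≈ 108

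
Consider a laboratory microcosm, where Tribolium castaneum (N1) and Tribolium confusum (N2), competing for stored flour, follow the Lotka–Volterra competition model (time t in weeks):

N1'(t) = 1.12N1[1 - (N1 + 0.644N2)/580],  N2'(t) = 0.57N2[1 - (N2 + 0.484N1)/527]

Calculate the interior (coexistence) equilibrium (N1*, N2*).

Setting both brackets to zero gives the nullclines N1 + 0.644N2 = 580 and 0.484N1 + N2 = 527.
Substituting N2 = 527 - 0.484N1 into the first: N1(1 - 0.644·0.484) = 580 - 0.644·527.
So N1* = 241/0.688 = 350, and then N2* = 527 - 0.484·350 = 358.

N1* ≈ 350, N2* ≈ 358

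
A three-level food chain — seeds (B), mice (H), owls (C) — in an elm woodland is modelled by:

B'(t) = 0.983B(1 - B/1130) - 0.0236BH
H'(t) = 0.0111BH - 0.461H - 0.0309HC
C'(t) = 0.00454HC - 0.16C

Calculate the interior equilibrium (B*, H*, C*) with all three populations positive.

From dC/dt = 0: 0.00454H* = 0.16, so H* = 35.2.
From dB/dt = 0: 0.983(1 - B*/1130) = 0.0236·35.2, giving B* = 1130·(1 - 0.846) = 174.
From dH/dt = 0: 0.0111·174 - 0.461 = 0.0309C*, so C* = 1.47/0.0309 = 47.6.

B* ≈ 174, H* ≈ 35.2, C* ≈ 47.6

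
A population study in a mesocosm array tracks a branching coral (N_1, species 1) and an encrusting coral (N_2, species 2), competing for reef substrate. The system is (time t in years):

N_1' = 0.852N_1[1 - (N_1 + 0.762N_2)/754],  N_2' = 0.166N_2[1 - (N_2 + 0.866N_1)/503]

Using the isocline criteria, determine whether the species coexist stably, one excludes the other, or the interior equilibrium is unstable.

species 1 excludes species 2

Compare the nullcline intercepts: K1/α12 = 754/0.762 = 990 > K2 = 503; K2/α21 = 503/0.866 = 581 < K1 = 754.
Since the inequalities point opposite ways, species 1 can invade but species 2 cannot.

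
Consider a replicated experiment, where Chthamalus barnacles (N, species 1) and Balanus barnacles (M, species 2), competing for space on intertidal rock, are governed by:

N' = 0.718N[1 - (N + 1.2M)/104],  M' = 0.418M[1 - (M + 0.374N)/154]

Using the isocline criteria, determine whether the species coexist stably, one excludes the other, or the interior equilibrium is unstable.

Compare the nullcline intercepts: K1/α12 = 104/1.2 = 86.7 < K2 = 154; K2/α21 = 154/0.374 = 412 > K1 = 104.
Since the inequalities point opposite ways, species 2 can invade but species 1 cannot.

species 2 excludes species 1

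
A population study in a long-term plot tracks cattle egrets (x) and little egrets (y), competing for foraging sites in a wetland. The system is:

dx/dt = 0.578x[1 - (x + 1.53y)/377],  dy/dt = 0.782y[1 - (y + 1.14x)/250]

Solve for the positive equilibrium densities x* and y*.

Setting both brackets to zero gives the nullclines x + 1.53y = 377 and 1.14x + y = 250.
Substituting y = 250 - 1.14x into the first: x(1 - 1.53·1.14) = 377 - 1.53·250.
So x* = -5.5/-0.744 = 7.39, and then y* = 250 - 1.14·7.39 = 242.

x* ≈ 7.39, y* ≈ 242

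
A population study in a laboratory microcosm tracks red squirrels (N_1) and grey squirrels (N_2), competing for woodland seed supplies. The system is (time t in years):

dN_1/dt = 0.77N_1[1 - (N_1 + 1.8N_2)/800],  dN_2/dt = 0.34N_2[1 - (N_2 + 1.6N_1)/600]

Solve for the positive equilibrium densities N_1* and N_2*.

N_1* ≈ 149, N_2* ≈ 362

Setting both brackets to zero gives the nullclines N_1 + 1.8N_2 = 800 and 1.6N_1 + N_2 = 600.
Substituting N_2 = 600 - 1.6N_1 into the first: N_1(1 - 1.8·1.6) = 800 - 1.8·600.
So N_1* = -280/-1.88 = 149, and then N_2* = 600 - 1.6·149 = 362.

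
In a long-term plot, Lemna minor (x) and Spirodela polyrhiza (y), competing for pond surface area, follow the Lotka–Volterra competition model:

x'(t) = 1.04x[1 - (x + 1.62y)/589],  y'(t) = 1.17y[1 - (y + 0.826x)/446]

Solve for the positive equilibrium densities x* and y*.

Setting both brackets to zero gives the nullclines x + 1.62y = 589 and 0.826x + y = 446.
Substituting y = 446 - 0.826x into the first: x(1 - 1.62·0.826) = 589 - 1.62·446.
So x* = -134/-0.338 = 395, and then y* = 446 - 0.826·395 = 120.

x* ≈ 395, y* ≈ 120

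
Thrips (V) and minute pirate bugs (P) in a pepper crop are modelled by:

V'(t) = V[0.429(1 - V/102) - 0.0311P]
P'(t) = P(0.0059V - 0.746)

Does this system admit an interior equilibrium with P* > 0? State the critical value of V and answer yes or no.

The predator equation gives dP/dt > 0 only when V > 0.746/0.0059 = 126.
Without the predator, V → K = 102. Since 102 < 126, the predator cannot invade.

Threshold V = 126; K < 126, so no, the predator goes extinct.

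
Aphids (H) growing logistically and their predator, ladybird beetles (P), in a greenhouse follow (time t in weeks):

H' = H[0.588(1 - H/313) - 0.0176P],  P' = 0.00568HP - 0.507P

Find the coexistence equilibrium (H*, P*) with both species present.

From dP/dt = 0 with P > 0: 0.00568H* = 0.507, so H* = 89.3.
Substitute into dH/dt = 0: 0.588(1 - 89.3/313) = 0.0176P*.
The bracket is 0.715, giving P* = 0.42/0.0176 = 23.9.

H* ≈ 89.3, P* ≈ 23.9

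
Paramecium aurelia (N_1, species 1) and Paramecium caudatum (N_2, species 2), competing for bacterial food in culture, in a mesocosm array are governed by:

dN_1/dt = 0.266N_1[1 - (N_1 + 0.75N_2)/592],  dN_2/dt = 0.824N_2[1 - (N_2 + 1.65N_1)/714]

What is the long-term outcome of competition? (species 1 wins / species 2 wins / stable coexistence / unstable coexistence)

Compare the nullcline intercepts: K1/α12 = 592/0.75 = 789 > K2 = 714; K2/α21 = 714/1.65 = 433 < K1 = 592.
Since the inequalities point opposite ways, species 1 can invade but species 2 cannot.

species 1 excludes species 2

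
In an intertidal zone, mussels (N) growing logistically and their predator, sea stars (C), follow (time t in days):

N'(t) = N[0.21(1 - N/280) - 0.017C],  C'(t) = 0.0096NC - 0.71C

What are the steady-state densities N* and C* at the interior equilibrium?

N* ≈ 74, C* ≈ 9.09

From dC/dt = 0 with C > 0: 0.0096N* = 0.71, so N* = 74.
Substitute into dN/dt = 0: 0.21(1 - 74/280) = 0.017C*.
The bracket is 0.736, giving C* = 0.155/0.017 = 9.09.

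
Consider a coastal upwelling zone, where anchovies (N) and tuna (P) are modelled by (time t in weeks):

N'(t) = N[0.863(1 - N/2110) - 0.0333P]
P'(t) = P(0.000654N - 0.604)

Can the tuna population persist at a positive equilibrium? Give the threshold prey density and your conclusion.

The predator equation gives dP/dt > 0 only when N > 0.604/0.000654 = 924.
Without the predator, N → K = 2110. Since 2110 > 924, the predator can invade and persist.

Threshold N = 924; K > 924, so yes, the predator persists.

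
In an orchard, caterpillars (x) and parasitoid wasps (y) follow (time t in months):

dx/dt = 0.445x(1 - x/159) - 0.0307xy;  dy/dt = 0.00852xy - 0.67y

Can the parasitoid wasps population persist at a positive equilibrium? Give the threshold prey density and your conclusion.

Threshold x = 78.6; K > 78.6, so yes, the predator persists.

The predator equation gives dy/dt > 0 only when x > 0.67/0.00852 = 78.6.
Without the predator, x → K = 159. Since 159 > 78.6, the predator can invade and persist.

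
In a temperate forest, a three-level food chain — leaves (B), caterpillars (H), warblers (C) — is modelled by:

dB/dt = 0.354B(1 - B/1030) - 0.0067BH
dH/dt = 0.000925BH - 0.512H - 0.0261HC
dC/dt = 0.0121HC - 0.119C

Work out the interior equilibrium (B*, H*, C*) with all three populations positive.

B* ≈ 838, H* ≈ 9.83, C* ≈ 10.1

From dC/dt = 0: 0.0121H* = 0.119, so H* = 9.83.
From dB/dt = 0: 0.354(1 - B*/1030) = 0.0067·9.83, giving B* = 1030·(1 - 0.186) = 838.
From dH/dt = 0: 0.000925·838 - 0.512 = 0.0261C*, so C* = 0.263/0.0261 = 10.1.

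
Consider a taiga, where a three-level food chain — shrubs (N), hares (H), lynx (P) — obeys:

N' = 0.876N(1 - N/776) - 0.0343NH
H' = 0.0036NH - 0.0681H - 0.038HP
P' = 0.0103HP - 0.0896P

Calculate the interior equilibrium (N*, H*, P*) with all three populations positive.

N* ≈ 512, H* ≈ 8.7, P* ≈ 46.7

From dP/dt = 0: 0.0103H* = 0.0896, so H* = 8.7.
From dN/dt = 0: 0.876(1 - N*/776) = 0.0343·8.7, giving N* = 776·(1 - 0.341) = 512.
From dH/dt = 0: 0.0036·512 - 0.0681 = 0.038P*, so P* = 1.77/0.038 = 46.7.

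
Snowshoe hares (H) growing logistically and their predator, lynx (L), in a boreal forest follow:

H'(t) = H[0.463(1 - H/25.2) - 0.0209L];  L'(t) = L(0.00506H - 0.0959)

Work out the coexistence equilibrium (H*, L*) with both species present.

H* ≈ 19, L* ≈ 5.49

From dL/dt = 0 with L > 0: 0.00506H* = 0.0959, so H* = 19.
Substitute into dH/dt = 0: 0.463(1 - 19/25.2) = 0.0209L*.
The bracket is 0.248, giving L* = 0.115/0.0209 = 5.49.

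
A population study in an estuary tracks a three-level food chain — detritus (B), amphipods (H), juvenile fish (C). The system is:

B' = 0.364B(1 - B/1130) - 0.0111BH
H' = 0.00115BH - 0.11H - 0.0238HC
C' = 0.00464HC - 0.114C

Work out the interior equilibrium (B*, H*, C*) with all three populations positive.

B* ≈ 283, H* ≈ 24.6, C* ≈ 9.07

From dC/dt = 0: 0.00464H* = 0.114, so H* = 24.6.
From dB/dt = 0: 0.364(1 - B*/1130) = 0.0111·24.6, giving B* = 1130·(1 - 0.749) = 283.
From dH/dt = 0: 0.00115·283 - 0.11 = 0.0238C*, so C* = 0.216/0.0238 = 9.07.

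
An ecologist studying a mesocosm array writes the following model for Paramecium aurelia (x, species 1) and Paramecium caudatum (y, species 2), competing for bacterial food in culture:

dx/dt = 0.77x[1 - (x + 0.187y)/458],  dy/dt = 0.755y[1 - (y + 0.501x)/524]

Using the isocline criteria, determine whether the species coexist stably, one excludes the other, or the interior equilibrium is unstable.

Compare the nullcline intercepts: K1/α12 = 458/0.187 = 2450 > K2 = 524; K2/α21 = 524/0.501 = 1050 > K1 = 458.
Since both inequalities hold, each species can invade when rare, so the interior equilibrium is stable.

stable coexistence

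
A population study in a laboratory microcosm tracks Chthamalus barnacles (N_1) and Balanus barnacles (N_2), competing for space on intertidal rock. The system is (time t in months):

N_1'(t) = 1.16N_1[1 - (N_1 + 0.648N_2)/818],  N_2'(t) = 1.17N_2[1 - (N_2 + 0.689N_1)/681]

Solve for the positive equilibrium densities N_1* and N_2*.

N_1* ≈ 681, N_2* ≈ 212

Setting both brackets to zero gives the nullclines N_1 + 0.648N_2 = 818 and 0.689N_1 + N_2 = 681.
Substituting N_2 = 681 - 0.689N_1 into the first: N_1(1 - 0.648·0.689) = 818 - 0.648·681.
So N_1* = 377/0.554 = 681, and then N_2* = 681 - 0.689·681 = 212.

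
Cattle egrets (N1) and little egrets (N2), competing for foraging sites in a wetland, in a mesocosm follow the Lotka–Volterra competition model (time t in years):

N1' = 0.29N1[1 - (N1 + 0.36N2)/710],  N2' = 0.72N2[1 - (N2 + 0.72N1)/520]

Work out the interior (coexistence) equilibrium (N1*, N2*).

Setting both brackets to zero gives the nullclines N1 + 0.36N2 = 710 and 0.72N1 + N2 = 520.
Substituting N2 = 520 - 0.72N1 into the first: N1(1 - 0.36·0.72) = 710 - 0.36·520.
So N1* = 523/0.741 = 706, and then N2* = 520 - 0.72·706 = 11.9.

N1* ≈ 706, N2* ≈ 11.9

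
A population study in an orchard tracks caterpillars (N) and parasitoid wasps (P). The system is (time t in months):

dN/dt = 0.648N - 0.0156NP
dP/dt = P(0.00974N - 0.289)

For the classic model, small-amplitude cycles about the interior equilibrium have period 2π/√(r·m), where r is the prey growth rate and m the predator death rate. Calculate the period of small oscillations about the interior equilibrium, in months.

Here r = 0.648 and m = 0.289, so r·m = 0.187.
ω = √0.187 = 0.433 per month, hence T = 2π/ω ≈ 14.5 months.

T ≈ 14.5 months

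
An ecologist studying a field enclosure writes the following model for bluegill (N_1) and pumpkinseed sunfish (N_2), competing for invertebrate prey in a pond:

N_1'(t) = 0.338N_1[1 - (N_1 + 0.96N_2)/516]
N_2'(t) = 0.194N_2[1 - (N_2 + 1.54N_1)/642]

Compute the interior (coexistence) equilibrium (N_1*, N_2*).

N_1* ≈ 210, N_2* ≈ 319

Setting both brackets to zero gives the nullclines N_1 + 0.96N_2 = 516 and 1.54N_1 + N_2 = 642.
Substituting N_2 = 642 - 1.54N_1 into the first: N_1(1 - 0.96·1.54) = 516 - 0.96·642.
So N_1* = -100/-0.478 = 210, and then N_2* = 642 - 1.54·210 = 319.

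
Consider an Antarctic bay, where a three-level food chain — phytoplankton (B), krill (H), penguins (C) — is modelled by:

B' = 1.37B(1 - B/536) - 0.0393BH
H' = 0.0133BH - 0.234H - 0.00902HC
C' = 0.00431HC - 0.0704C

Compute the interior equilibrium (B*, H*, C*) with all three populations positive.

B* ≈ 285, H* ≈ 16.3, C* ≈ 394

From dC/dt = 0: 0.00431H* = 0.0704, so H* = 16.3.
From dB/dt = 0: 1.37(1 - B*/536) = 0.0393·16.3, giving B* = 536·(1 - 0.469) = 285.
From dH/dt = 0: 0.0133·285 - 0.234 = 0.00902C*, so C* = 3.55/0.00902 = 394.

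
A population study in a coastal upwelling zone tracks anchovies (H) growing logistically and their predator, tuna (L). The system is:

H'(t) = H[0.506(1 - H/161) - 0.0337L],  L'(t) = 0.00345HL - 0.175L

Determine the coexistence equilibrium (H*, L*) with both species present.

From dL/dt = 0 with L > 0: 0.00345H* = 0.175, so H* = 50.7.
Substitute into dH/dt = 0: 0.506(1 - 50.7/161) = 0.0337L*.
The bracket is 0.685, giving L* = 0.347/0.0337 = 10.3.

H* ≈ 50.7, L* ≈ 10.3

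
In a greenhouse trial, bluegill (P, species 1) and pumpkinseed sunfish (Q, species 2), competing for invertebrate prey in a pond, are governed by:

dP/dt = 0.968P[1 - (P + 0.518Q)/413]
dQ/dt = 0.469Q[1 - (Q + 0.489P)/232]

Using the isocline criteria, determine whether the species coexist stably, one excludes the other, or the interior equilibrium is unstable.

stable coexistence

Compare the nullcline intercepts: K1/α12 = 413/0.518 = 797 > K2 = 232; K2/α21 = 232/0.489 = 474 > K1 = 413.
Since both inequalities hold, each species can invade when rare, so the interior equilibrium is stable.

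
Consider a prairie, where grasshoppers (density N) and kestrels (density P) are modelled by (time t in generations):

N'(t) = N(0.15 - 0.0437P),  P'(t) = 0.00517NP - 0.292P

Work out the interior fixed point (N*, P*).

Set dP/dt = 0 with P > 0: 0.00517N - 0.292 = 0, so N* = 0.292/0.00517 = 56.5.
Set dN/dt = 0 with N > 0: 0.15 - 0.0437P = 0, so P* = 0.15/0.0437 = 3.43.

N* ≈ 56.5, P* ≈ 3.43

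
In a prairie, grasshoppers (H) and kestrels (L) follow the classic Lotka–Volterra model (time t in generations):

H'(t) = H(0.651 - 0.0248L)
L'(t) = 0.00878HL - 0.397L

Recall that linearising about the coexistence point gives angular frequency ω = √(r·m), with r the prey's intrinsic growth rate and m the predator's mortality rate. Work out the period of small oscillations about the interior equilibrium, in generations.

T ≈ 12.4 generations

Here r = 0.651 and m = 0.397, so r·m = 0.258.
ω = √0.258 = 0.508 per generation, hence T = 2π/ω ≈ 12.4 generations.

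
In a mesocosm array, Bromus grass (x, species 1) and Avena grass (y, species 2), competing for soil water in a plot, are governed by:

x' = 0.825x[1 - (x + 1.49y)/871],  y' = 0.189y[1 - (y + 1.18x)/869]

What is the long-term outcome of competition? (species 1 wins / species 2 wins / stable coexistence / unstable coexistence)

Compare the nullcline intercepts: K1/α12 = 871/1.49 = 585 < K2 = 869; K2/α21 = 869/1.18 = 736 < K1 = 871.
Since both are reversed, neither can invade when rare; the interior point is a saddle.

unstable coexistence (outcome depends on initial conditions)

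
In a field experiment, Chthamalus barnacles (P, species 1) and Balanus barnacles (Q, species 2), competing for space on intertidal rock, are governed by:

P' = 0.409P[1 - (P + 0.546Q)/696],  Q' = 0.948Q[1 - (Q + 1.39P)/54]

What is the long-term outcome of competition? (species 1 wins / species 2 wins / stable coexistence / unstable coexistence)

species 1 excludes species 2

Compare the nullcline intercepts: K1/α12 = 696/0.546 = 1270 > K2 = 54; K2/α21 = 54/1.39 = 38.8 < K1 = 696.
Since the inequalities point opposite ways, species 1 can invade but species 2 cannot.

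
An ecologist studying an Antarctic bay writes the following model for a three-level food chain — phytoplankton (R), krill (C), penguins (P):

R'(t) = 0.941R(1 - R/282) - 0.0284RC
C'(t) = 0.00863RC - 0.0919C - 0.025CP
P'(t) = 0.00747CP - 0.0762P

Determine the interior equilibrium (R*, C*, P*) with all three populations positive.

R* ≈ 195, C* ≈ 10.2, P* ≈ 63.7

From dP/dt = 0: 0.00747C* = 0.0762, so C* = 10.2.
From dR/dt = 0: 0.941(1 - R*/282) = 0.0284·10.2, giving R* = 282·(1 - 0.308) = 195.
From dC/dt = 0: 0.00863·195 - 0.0919 = 0.025P*, so P* = 1.59/0.025 = 63.7.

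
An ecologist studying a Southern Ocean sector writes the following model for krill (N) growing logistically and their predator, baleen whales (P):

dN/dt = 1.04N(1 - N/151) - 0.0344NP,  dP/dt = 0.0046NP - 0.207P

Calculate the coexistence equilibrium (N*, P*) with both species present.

From dP/dt = 0 with P > 0: 0.0046N* = 0.207, so N* = 45.
Substitute into dN/dt = 0: 1.04(1 - 45/151) = 0.0344P*.
The bracket is 0.702, giving P* = 0.73/0.0344 = 21.2.

N* ≈ 45, P* ≈ 21.2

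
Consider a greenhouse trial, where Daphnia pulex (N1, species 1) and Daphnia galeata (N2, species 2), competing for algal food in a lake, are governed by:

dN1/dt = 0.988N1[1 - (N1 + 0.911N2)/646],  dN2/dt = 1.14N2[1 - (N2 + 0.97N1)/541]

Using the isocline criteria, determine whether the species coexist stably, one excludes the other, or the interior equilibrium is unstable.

species 1 excludes species 2

Compare the nullcline intercepts: K1/α12 = 646/0.911 = 709 > K2 = 541; K2/α21 = 541/0.97 = 558 < K1 = 646.
Since the inequalities point opposite ways, species 1 can invade but species 2 cannot.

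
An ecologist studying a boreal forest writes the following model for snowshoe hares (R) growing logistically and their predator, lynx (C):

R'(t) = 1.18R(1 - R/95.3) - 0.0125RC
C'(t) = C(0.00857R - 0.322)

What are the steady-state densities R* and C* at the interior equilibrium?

R* ≈ 37.6, C* ≈ 57.2

From dC/dt = 0 with C > 0: 0.00857R* = 0.322, so R* = 37.6.
Substitute into dR/dt = 0: 1.18(1 - 37.6/95.3) = 0.0125C*.
The bracket is 0.606, giving C* = 0.715/0.0125 = 57.2.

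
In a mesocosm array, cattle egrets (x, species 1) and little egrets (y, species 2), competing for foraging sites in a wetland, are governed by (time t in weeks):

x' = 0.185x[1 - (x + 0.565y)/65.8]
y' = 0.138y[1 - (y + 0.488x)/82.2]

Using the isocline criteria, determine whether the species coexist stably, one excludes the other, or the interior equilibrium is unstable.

Compare the nullcline intercepts: K1/α12 = 65.8/0.565 = 116 > K2 = 82.2; K2/α21 = 82.2/0.488 = 168 > K1 = 65.8.
Since both inequalities hold, each species can invade when rare, so the interior equilibrium is stable.

stable coexistence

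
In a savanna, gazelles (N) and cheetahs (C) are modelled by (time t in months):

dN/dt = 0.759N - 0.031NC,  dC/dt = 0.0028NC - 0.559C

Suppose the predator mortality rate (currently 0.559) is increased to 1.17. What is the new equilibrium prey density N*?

N* ≈ 418

At the interior fixed point, setting dC/dt = 0 with C > 0 fixes N* = (predator death rate)/(NC coefficient) — independent of the other coefficients.
With the change, N* = 1.17/0.0028 = 418; it rises from 200.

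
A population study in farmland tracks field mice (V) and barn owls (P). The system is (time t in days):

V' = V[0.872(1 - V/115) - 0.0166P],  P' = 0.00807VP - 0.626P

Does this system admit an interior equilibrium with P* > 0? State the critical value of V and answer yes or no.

Threshold V = 77.6; K > 77.6, so yes, the predator persists.

The predator equation gives dP/dt > 0 only when V > 0.626/0.00807 = 77.6.
Without the predator, V → K = 115. Since 115 > 77.6, the predator can invade and persist.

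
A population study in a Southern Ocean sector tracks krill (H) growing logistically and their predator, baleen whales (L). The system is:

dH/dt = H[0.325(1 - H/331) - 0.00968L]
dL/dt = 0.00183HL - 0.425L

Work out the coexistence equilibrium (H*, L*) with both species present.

From dL/dt = 0 with L > 0: 0.00183H* = 0.425, so H* = 232.
Substitute into dH/dt = 0: 0.325(1 - 232/331) = 0.00968L*.
The bracket is 0.298, giving L* = 0.097/0.00968 = 10.

H* ≈ 232, L* ≈ 10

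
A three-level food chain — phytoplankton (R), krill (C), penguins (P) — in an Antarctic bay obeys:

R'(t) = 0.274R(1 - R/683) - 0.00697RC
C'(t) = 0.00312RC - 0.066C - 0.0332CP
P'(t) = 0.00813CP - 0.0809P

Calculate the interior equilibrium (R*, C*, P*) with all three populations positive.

From dP/dt = 0: 0.00813C* = 0.0809, so C* = 9.95.
From dR/dt = 0: 0.274(1 - R*/683) = 0.00697·9.95, giving R* = 683·(1 - 0.253) = 510.
From dC/dt = 0: 0.00312·510 - 0.066 = 0.0332P*, so P* = 1.53/0.0332 = 46.

R* ≈ 510, C* ≈ 9.95, P* ≈ 46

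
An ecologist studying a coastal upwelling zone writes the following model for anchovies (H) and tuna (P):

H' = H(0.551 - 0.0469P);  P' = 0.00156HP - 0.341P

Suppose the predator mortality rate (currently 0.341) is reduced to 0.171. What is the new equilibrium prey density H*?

H* ≈ 110

At the interior fixed point, setting dP/dt = 0 with P > 0 fixes H* = (predator death rate)/(HP coefficient) — independent of the other coefficients.
With the change, H* = 0.171/0.00156 = 110; it falls from 219.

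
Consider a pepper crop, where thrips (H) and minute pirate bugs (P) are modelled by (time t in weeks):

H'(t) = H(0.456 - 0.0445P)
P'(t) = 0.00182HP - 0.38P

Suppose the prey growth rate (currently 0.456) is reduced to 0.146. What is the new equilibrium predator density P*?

At the interior fixed point, setting dH/dt = 0 with H > 0 fixes P* = (prey growth rate)/(HP coefficient) — independent of the other coefficients.
With the change, P* = 0.146/0.0445 = 3.28; it falls from 10.2.

P* ≈ 3.28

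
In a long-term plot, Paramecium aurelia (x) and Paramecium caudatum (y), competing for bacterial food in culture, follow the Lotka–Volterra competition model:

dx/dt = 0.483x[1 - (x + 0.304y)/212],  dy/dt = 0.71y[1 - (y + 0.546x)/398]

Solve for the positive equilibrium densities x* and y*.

x* ≈ 109, y* ≈ 338

Setting both brackets to zero gives the nullclines x + 0.304y = 212 and 0.546x + y = 398.
Substituting y = 398 - 0.546x into the first: x(1 - 0.304·0.546) = 212 - 0.304·398.
So x* = 91/0.834 = 109, and then y* = 398 - 0.546·109 = 338.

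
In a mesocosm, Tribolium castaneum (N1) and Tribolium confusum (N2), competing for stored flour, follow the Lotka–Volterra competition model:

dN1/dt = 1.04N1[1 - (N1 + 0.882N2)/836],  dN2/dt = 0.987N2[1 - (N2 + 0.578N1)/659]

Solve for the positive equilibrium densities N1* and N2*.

N1* ≈ 520, N2* ≈ 359

Setting both brackets to zero gives the nullclines N1 + 0.882N2 = 836 and 0.578N1 + N2 = 659.
Substituting N2 = 659 - 0.578N1 into the first: N1(1 - 0.882·0.578) = 836 - 0.882·659.
So N1* = 255/0.49 = 520, and then N2* = 659 - 0.578·520 = 359.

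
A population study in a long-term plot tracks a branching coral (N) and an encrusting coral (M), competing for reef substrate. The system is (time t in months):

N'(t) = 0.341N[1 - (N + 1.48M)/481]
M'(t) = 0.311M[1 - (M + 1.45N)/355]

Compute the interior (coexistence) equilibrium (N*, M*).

N* ≈ 38.7, M* ≈ 299

Setting both brackets to zero gives the nullclines N + 1.48M = 481 and 1.45N + M = 355.
Substituting M = 355 - 1.45N into the first: N(1 - 1.48·1.45) = 481 - 1.48·355.
So N* = -44.4/-1.15 = 38.7, and then M* = 355 - 1.45·38.7 = 299.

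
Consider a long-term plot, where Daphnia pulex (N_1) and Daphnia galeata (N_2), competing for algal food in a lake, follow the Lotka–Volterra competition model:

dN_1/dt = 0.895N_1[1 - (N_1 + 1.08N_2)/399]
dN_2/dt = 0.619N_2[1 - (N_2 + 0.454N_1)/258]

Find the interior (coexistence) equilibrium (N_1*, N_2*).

Setting both brackets to zero gives the nullclines N_1 + 1.08N_2 = 399 and 0.454N_1 + N_2 = 258.
Substituting N_2 = 258 - 0.454N_1 into the first: N_1(1 - 1.08·0.454) = 399 - 1.08·258.
So N_1* = 120/0.51 = 236, and then N_2* = 258 - 0.454·236 = 151.

N_1* ≈ 236, N_2* ≈ 151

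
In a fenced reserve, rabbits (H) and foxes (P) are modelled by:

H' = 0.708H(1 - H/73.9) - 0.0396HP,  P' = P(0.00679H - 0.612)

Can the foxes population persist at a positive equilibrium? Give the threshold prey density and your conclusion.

The predator equation gives dP/dt > 0 only when H > 0.612/0.00679 = 90.1.
Without the predator, H → K = 73.9. Since 73.9 < 90.1, the predator cannot invade.

Threshold H = 90.1; K < 90.1, so no, the predator goes extinct.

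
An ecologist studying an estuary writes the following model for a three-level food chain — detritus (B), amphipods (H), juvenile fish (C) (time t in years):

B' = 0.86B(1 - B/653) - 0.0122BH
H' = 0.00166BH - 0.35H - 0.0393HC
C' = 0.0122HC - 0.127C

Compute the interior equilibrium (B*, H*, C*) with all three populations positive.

B* ≈ 557, H* ≈ 10.4, C* ≈ 14.6

From dC/dt = 0: 0.0122H* = 0.127, so H* = 10.4.
From dB/dt = 0: 0.86(1 - B*/653) = 0.0122·10.4, giving B* = 653·(1 - 0.148) = 557.
From dH/dt = 0: 0.00166·557 - 0.35 = 0.0393C*, so C* = 0.574/0.0393 = 14.6.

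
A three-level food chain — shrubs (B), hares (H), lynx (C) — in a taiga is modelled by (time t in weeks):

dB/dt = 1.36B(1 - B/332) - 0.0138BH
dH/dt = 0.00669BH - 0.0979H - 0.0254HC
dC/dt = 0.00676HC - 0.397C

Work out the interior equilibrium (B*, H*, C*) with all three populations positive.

B* ≈ 134, H* ≈ 58.7, C* ≈ 31.5

From dC/dt = 0: 0.00676H* = 0.397, so H* = 58.7.
From dB/dt = 0: 1.36(1 - B*/332) = 0.0138·58.7, giving B* = 332·(1 - 0.596) = 134.
From dH/dt = 0: 0.00669·134 - 0.0979 = 0.0254C*, so C* = 0.8/0.0254 = 31.5.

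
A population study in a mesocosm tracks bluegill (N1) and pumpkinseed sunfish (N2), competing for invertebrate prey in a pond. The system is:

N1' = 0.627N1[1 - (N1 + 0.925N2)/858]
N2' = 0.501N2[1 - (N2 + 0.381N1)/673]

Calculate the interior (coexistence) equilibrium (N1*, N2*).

Setting both brackets to zero gives the nullclines N1 + 0.925N2 = 858 and 0.381N1 + N2 = 673.
Substituting N2 = 673 - 0.381N1 into the first: N1(1 - 0.925·0.381) = 858 - 0.925·673.
So N1* = 235/0.648 = 364, and then N2* = 673 - 0.381·364 = 534.

N1* ≈ 364, N2* ≈ 534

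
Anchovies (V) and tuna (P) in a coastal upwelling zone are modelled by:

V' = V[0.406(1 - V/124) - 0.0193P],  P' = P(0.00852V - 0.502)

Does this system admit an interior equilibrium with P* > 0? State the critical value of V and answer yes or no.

The predator equation gives dP/dt > 0 only when V > 0.502/0.00852 = 58.9.
Without the predator, V → K = 124. Since 124 > 58.9, the predator can invade and persist.

Threshold V = 58.9; K > 58.9, so yes, the predator persists.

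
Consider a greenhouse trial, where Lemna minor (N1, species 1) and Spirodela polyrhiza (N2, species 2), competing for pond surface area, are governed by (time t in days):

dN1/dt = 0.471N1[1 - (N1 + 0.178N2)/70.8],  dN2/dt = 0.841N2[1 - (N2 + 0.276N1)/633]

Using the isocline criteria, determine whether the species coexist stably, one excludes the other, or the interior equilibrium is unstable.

Compare the nullcline intercepts: K1/α12 = 70.8/0.178 = 398 < K2 = 633; K2/α21 = 633/0.276 = 2290 > K1 = 70.8.
Since the inequalities point opposite ways, species 2 can invade but species 1 cannot.

species 2 excludes species 1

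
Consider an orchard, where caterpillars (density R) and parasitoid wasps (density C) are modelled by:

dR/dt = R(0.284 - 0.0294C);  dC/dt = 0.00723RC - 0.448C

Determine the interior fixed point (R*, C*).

R* ≈ 62, C* ≈ 9.66

Set dC/dt = 0 with C > 0: 0.00723R - 0.448 = 0, so R* = 0.448/0.00723 = 62.
Set dR/dt = 0 with R > 0: 0.284 - 0.0294C = 0, so C* = 0.284/0.0294 = 9.66.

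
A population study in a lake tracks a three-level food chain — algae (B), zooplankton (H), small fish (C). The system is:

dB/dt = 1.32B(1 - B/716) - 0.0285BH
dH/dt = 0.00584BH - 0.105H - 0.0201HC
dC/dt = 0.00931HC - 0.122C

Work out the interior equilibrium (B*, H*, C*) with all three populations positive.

From dC/dt = 0: 0.00931H* = 0.122, so H* = 13.1.
From dB/dt = 0: 1.32(1 - B*/716) = 0.0285·13.1, giving B* = 716·(1 - 0.283) = 513.
From dH/dt = 0: 0.00584·513 - 0.105 = 0.0201C*, so C* = 2.89/0.0201 = 144.

B* ≈ 513, H* ≈ 13.1, C* ≈ 144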